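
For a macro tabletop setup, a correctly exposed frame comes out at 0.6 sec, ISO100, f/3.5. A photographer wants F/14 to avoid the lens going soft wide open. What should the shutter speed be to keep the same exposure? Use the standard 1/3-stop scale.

10 s

Aperture: f/3.5 → f/4 → f/4.5 → f/5 → f/5.6 → f/6.3 → f/7.1 → f/8 → f/9 → f/10 → f/11 → f/13 → f/14 — 4 stops narrower (darker).
Need 4 stops brighter from the shutter speed: 0.6 → 0.8 → 1 → 1.3 → 1.6 → 2 → 2.5 → 3.2 → 4 → 5 → 6 → 8 → 10.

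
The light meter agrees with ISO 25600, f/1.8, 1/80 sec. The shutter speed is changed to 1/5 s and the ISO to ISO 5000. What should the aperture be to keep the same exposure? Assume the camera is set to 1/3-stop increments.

f/3.2

Shutter speed: 1/80 → 1/60 → 1/50 → 1/40 → 1/30 → 1/25 → 1/20 → 1/15 → 1/13 → 1/10 → 1/8 → 1/6 → 1/5 — 4 stops longer (brighter).
ISO: 25600 → 20000 → 16000 → 12800 → 10000 → 8000 → 6400 → 5000 — 2 1/3 stops dropped (darker).
Net change so far: 1 2/3 stops brighter. Offset with the aperture: f/1.8 → f/2 → f/2.2 → f/2.5 → f/2.8 → f/3.2.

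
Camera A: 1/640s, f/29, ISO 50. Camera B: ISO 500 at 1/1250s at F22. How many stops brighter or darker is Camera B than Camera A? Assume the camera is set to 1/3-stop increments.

3 stops brighter

Aperture: f/29 → f/25 → f/22 — 2/3 stop opened up (brighter).
Shutter speed: 1/640 → 1/800 → 1/1000 → 1/1250 — 1 stop shorter (darker).
ISO: 50 → 64 → 80 → 100 → 125 → 160 → 200 → 250 → 320 → 400 → 500 — 3 1/3 stops higher (brighter).
Net: +2/3 −1 +3 1/3 = +3 stops.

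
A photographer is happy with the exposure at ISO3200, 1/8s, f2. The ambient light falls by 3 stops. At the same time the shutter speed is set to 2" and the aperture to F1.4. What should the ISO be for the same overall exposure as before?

Scene light: 3 stops darker.
Shutter speed: 1/8 → 1/4 → 1/2 → 1 → 2 — 4 stops longer (brighter).
Aperture: f/2 → f/1.4 — 1 stop opened up (brighter).
Net so far: 2 stops brighter. ISO: 3200 → 1600 → 800.

ISO 800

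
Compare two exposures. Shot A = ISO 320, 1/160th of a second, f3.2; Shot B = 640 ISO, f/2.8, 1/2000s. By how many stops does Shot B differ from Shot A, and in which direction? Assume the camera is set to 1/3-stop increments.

Aperture: f/3.2 → f/2.8 — 1/3 stop larger aperture (brighter).
Shutter speed: 1/160 → 1/200 → 1/250 → 1/320 → 1/400 → 1/500 → 1/640 → 1/800 → 1/1000 → 1/1250 → 1/1600 → 1/2000 — 3 2/3 stops faster (darker).
ISO: 320 → 400 → 500 → 640 — 1 stop higher (brighter).
Net: +1/3 −3 2/3 +1 = −2 1/3 stops.

2 1/3 stops darker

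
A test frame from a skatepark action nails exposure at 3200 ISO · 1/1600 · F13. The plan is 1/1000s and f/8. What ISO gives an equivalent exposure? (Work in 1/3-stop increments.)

Shutter speed: 1/1600 → 1/1250 → 1/1000 — 2/3 stop slower (brighter).
Aperture: f/13 → f/11 → f/10 → f/9 → f/8 — 1 1/3 stops opened up (brighter).
Net change so far: 2 stops brighter. Offset with the ISO: 3200 → 2500 → 2000 → 1600 → 1250 → 1000 → 800.

ISO 800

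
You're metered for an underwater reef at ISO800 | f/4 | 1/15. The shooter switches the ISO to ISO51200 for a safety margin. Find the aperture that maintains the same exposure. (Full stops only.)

f/32

ISO: 800 → 1600 → 3200 → 6400 → 12800 → 25600 → 51200 — 6 stops higher (brighter).
Need 6 stops darker from the aperture: f/4 → f/5.6 → f/8 → f/11 → f/16 → f/22 → f/32.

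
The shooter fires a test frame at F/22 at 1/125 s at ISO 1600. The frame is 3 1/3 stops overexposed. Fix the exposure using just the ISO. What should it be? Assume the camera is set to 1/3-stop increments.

ISO 160

Overexposed by 3 1/3 stops → need 3 1/3 stops darker.
ISO: 1600 → 1250 → 1000 → 800 → 640 → 500 → 400 → 320 → 250 → 200 → 160.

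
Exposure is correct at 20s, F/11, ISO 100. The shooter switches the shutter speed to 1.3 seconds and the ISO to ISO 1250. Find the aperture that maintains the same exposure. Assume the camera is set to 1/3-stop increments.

f/10

Shutter speed: 20 → 15 → 13 → 10 → 8 → 6 → 5 → 4 → 3.2 → 2.5 → 2 → 1.6 → 1.3 — 4 stops shorter (darker).
ISO: 100 → 125 → 160 → 200 → 250 → 320 → 400 → 500 → 640 → 800 → 1000 → 1250 — 3 2/3 stops raised (brighter).
Net change so far: 1/3 stop darker. Offset with the aperture: f/11 → f/10.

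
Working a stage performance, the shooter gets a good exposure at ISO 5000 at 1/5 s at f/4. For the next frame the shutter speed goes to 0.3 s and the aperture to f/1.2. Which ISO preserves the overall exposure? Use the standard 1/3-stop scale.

ISO 320

Shutter speed: 1/5 → 1/4 → 0.3 — 2/3 stop slower (brighter).
Aperture: f/4 → f/3.5 → f/3.2 → f/2.8 → f/2.5 → f/2.2 → f/2 → f/1.8 → f/1.6 → f/1.4 → f/1.2 — 3 1/3 stops wider (brighter).
Net change so far: 4 stops brighter. Offset with the ISO: 5000 → 4000 → 3200 → 2500 → 2000 → 1600 → 1250 → 1000 → 800 → 640 → 500 → 400 → 320.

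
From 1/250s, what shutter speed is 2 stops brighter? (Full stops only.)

Shutter speed: 1/250 → 1/125 → 1/60 — 2 stops longer (brighter).

1/60s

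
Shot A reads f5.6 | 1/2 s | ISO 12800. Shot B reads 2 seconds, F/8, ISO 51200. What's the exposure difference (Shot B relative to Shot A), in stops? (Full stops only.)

Aperture: f/5.6 → f/8 — 1 stop stopped down (darker).
Shutter speed: 1/2 → 1 → 2 — 2 stops longer (brighter).
ISO: 12800 → 25600 → 51200 — 2 stops higher (brighter).
Net: −1 +2 +2 = +3 stops.

3 stops brighter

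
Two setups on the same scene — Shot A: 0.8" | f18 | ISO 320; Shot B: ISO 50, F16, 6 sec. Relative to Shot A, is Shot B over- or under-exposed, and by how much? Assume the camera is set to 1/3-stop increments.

2/3 stop brighter

Aperture: f/18 → f/16 — 1/3 stop wider (brighter).
Shutter speed: 0.8 → 1 → 1.3 → 1.6 → 2 → 2.5 → 3.2 → 4 → 5 → 6 — 3 stops slower (brighter).
ISO: 320 → 250 → 200 → 160 → 125 → 100 → 80 → 64 → 50 — 2 2/3 stops dropped (darker).
Net: +1/3 +3 −2 2/3 = +2/3 stops.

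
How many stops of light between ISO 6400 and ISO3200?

6400 → 3200 — count the steps: 1 stop.

1 stop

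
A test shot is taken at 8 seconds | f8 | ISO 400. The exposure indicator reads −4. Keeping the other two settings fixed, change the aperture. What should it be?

Underexposed by 4 stops → need 4 stops brighter.
Aperture: f/8 → f/5.6 → f/4 → f/2.8 → f/2.

f/2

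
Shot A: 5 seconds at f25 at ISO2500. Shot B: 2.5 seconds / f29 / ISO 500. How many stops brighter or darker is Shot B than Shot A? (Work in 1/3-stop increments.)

Aperture: f/25 → f/29 — 1/3 stop stopped down (darker).
Shutter speed: 5 → 4 → 3.2 → 2.5 — 1 stop faster (darker).
ISO: 2500 → 2000 → 1600 → 1250 → 1000 → 800 → 640 → 500 — 2 1/3 stops dropped (darker).
Net: −1/3 −1 −2 1/3 = −3 2/3 stops.

3 2/3 stops darker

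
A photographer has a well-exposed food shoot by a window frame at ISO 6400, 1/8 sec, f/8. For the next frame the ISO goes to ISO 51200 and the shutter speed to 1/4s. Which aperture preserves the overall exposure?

f/32

ISO: 6400 → 12800 → 25600 → 51200 — 3 stops higher (brighter).
Shutter speed: 1/8 → 1/4 — 1 stop longer (brighter).
Net change so far: 4 stops brighter. Offset with the aperture: f/8 → f/11 → f/16 → f/22 → f/32.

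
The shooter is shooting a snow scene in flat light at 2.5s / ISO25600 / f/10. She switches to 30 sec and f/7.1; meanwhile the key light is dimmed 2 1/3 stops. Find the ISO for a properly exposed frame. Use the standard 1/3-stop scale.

Scene light: 2 1/3 stops darker.
Shutter speed: 2.5 → 3.2 → 4 → 5 → 6 → 8 → 10 → 13 → 15 → 20 → 25 → 30 — 3 2/3 stops slower (brighter).
Aperture: f/10 → f/9 → f/8 → f/7.1 — 1 stop larger aperture (brighter).
Net so far: 2 1/3 stops brighter. ISO: 25600 → 20000 → 16000 → 12800 → 10000 → 8000 → 6400 → 5000.

ISO 5000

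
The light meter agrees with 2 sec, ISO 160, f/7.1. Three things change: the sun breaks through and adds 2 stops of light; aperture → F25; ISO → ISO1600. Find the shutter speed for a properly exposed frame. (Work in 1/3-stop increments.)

Scene light: 2 stops brighter.
Aperture: f/7.1 → f/8 → f/9 → f/10 → f/11 → f/13 → f/14 → f/16 → f/18 → f/20 → f/22 → f/25 — 3 2/3 stops narrower (darker).
ISO: 160 → 200 → 250 → 320 → 400 → 500 → 640 → 800 → 1000 → 1250 → 1600 — 3 1/3 stops higher (brighter).
Net so far: 1 2/3 stops brighter. Shutter speed: 2 → 1.6 → 1.3 → 1 → 0.8 → 0.6.

0.6 s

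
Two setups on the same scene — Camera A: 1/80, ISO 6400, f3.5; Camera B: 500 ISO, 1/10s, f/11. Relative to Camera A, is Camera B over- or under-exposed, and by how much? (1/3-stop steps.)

4 stops darker

Aperture: f/3.5 → f/4 → f/4.5 → f/5 → f/5.6 → f/6.3 → f/7.1 → f/8 → f/9 → f/10 → f/11 — 3 1/3 stops smaller aperture (darker).
Shutter speed: 1/80 → 1/60 → 1/50 → 1/40 → 1/30 → 1/25 → 1/20 → 1/15 → 1/13 → 1/10 — 3 stops slower (brighter).
ISO: 6400 → 5000 → 4000 → 3200 → 2500 → 2000 → 1600 → 1250 → 1000 → 800 → 640 → 500 — 3 2/3 stops lower (darker).
Net: −3 1/3 +3 −3 2/3 = −4 stops.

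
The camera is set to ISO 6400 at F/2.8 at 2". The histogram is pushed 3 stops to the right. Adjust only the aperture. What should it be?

f/8

Overexposed by 3 stops → need 3 stops darker.
Aperture: f/2.8 → f/4 → f/5.6 → f/8.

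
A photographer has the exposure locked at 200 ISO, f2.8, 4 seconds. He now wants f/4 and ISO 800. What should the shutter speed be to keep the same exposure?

2 s

Aperture: f/2.8 → f/4 — 1 stop smaller aperture (darker).
ISO: 200 → 400 → 800 — 2 stops raised (brighter).
Net change so far: 1 stop brighter. Offset with the shutter speed: 4 → 2.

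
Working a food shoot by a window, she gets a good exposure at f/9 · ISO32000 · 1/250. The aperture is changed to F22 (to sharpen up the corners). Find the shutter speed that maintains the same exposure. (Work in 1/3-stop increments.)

Aperture: f/9 → f/10 → f/11 → f/13 → f/14 → f/16 → f/18 → f/20 → f/22 — 2 2/3 stops narrower (darker).
Need 2 2/3 stops brighter from the shutter speed: 1/250 → 1/200 → 1/160 → 1/125 → 1/100 → 1/80 → 1/60 → 1/50 → 1/40.

1/40s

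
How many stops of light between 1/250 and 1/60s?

1/250 → 1/125 → 1/60 — count the steps: 2 stops.

2 stops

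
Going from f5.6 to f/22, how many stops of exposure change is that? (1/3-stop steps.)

4 stops

f/5.6 → f/6.3 → f/7.1 → f/8 → f/9 → f/10 → f/11 → f/13 → f/14 → f/16 → f/18 → f/20 → f/22 — count the steps: 12 third-stops = 4 stops.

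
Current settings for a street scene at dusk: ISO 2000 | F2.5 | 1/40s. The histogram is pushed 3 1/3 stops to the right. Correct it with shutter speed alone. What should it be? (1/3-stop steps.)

Overexposed by 3 1/3 stops → need 3 1/3 stops darker.
Shutter speed: 1/40 → 1/50 → 1/60 → 1/80 → 1/100 → 1/125 → 1/160 → 1/200 → 1/250 → 1/320 → 1/400.

1/400s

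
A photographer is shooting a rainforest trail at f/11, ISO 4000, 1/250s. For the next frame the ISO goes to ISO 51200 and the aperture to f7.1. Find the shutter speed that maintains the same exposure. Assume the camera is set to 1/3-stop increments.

1/8000s

ISO: 4000 → 5000 → 6400 → 8000 → 10000 → 12800 → 16000 → 20000 → 25600 → 32000 → 40000 → 51200 — 3 2/3 stops raised (brighter).
Aperture: f/11 → f/10 → f/9 → f/8 → f/7.1 — 1 1/3 stops wider (brighter).
Net change so far: 5 stops brighter. Offset with the shutter speed: 1/250 → 1/320 → 1/400 → 1/500 → 1/640 → 1/800 → 1/1000 → 1/1250 → 1/1600 → 1/2000 → 1/2500 → 1/3200 → 1/4000 → 1/5000 → 1/6400 → 1/8000.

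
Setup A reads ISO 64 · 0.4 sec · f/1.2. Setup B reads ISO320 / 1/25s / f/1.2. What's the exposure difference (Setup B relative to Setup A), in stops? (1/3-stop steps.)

1 stop darker

Aperture: unchanged.
Shutter speed: 0.4 → 0.3 → 1/4 → 1/5 → 1/6 → 1/8 → 1/10 → 1/13 → 1/15 → 1/20 → 1/25 — 3 1/3 stops faster (darker).
ISO: 64 → 80 → 100 → 125 → 160 → 200 → 250 → 320 — 2 1/3 stops higher (brighter).
Net: −3 1/3 +2 1/3 = −1 stop.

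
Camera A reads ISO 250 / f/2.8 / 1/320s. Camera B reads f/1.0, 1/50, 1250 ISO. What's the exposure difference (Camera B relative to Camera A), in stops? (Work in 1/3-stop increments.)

8 stops brighter

Aperture: f/2.8 → f/2.5 → f/2.2 → f/2 → f/1.8 → f/1.6 → f/1.4 → f/1.2 → f/1.1 → f/1.0 — 3 stops wider (brighter).
Shutter speed: 1/320 → 1/250 → 1/200 → 1/160 → 1/125 → 1/100 → 1/80 → 1/60 → 1/50 — 2 2/3 stops slower (brighter).
ISO: 250 → 320 → 400 → 500 → 640 → 800 → 1000 → 1250 — 2 1/3 stops raised (brighter).
Net: +3 +2 2/3 +2 1/3 = +8 stops.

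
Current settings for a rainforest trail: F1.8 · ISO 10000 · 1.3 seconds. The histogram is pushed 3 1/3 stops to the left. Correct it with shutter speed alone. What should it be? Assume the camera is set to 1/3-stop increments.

13 s

Underexposed by 3 1/3 stops → need 3 1/3 stops brighter.
Shutter speed: 1.3 → 1.6 → 2 → 2.5 → 3.2 → 4 → 5 → 6 → 8 → 10 → 13.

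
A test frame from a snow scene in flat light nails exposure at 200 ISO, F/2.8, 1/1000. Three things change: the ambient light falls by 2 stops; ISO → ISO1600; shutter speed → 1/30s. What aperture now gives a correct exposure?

Scene light: 2 stops darker.
ISO: 200 → 400 → 800 → 1600 — 3 stops higher (brighter).
Shutter speed: 1/1000 → 1/500 → 1/250 → 1/125 → 1/60 → 1/30 — 5 stops longer (brighter).
Net so far: 6 stops brighter. Aperture: f/2.8 → f/4 → f/5.6 → f/8 → f/11 → f/16 → f/22.

f/22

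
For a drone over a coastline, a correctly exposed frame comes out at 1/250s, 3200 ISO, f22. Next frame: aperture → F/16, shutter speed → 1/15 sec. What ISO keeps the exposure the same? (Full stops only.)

Aperture: f/22 → f/16 — 1 stop larger aperture (brighter).
Shutter speed: 1/250 → 1/125 → 1/60 → 1/30 → 1/15 — 4 stops longer (brighter).
Net change so far: 5 stops brighter. Offset with the ISO: 3200 → 1600 → 800 → 400 → 200 → 100.

ISO 100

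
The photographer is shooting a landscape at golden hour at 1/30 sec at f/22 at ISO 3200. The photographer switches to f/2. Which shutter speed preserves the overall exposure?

Aperture: f/22 → f/16 → f/11 → f/8 → f/5.6 → f/4 → f/2.8 → f/2 — 7 stops opened up (brighter).
Need 7 stops darker from the shutter speed: 1/30 → 1/60 → 1/125 → 1/250 → 1/500 → 1/1000 → 1/2000 → 1/4000.

1/4000s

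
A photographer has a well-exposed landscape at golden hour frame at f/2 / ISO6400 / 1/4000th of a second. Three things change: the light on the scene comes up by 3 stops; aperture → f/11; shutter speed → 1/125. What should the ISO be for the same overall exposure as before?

ISO 800

Scene light: 3 stops brighter.
Aperture: f/2 → f/2.8 → f/4 → f/5.6 → f/8 → f/11 — 5 stops smaller aperture (darker).
Shutter speed: 1/4000 → 1/2000 → 1/1000 → 1/500 → 1/250 → 1/125 — 5 stops longer (brighter).
Net so far: 3 stops brighter. ISO: 6400 → 3200 → 1600 → 800.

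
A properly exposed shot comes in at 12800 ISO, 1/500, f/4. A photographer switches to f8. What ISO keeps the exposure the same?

Aperture: f/4 → f/5.6 → f/8 — 2 stops stopped down (darker).
Need 2 stops brighter from the ISO: 12800 → 25600 → 51200.

ISO 51200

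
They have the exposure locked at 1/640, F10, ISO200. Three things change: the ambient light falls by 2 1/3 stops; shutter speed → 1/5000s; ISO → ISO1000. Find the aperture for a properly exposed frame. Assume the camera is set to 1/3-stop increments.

Scene light: 2 1/3 stops darker.
Shutter speed: 1/640 → 1/800 → 1/1000 → 1/1250 → 1/1600 → 1/2000 → 1/2500 → 1/3200 → 1/4000 → 1/5000 — 3 stops faster (darker).
ISO: 200 → 250 → 320 → 400 → 500 → 640 → 800 → 1000 — 2 1/3 stops higher (brighter).
Net so far: 3 stops darker. Aperture: f/10 → f/9 → f/8 → f/7.1 → f/6.3 → f/5.6 → f/5 → f/4.5 → f/4 → f/3.5.

f/3.5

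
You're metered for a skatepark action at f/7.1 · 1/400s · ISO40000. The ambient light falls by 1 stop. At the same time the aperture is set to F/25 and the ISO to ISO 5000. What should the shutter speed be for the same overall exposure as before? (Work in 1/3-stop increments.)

0.5 s

Scene light: 1 stop darker.
Aperture: f/7.1 → f/8 → f/9 → f/10 → f/11 → f/13 → f/14 → f/16 → f/18 → f/20 → f/22 → f/25 — 3 2/3 stops narrower (darker).
ISO: 40000 → 32000 → 25600 → 20000 → 16000 → 12800 → 10000 → 8000 → 6400 → 5000 — 3 stops dropped (darker).
Net so far: 7 2/3 stops darker. Shutter speed: 1/400 → 1/320 → 1/250 → 1/200 → 1/160 → 1/125 → 1/100 → 1/80 → 1/60 → 1/50 → 1/40 → 1/30 → 1/25 → 1/20 → 1/15 → 1/13 → 1/10 → 1/8 → 1/6 → 1/5 → 1/4 → 0.3 → 0.4 → 0.5.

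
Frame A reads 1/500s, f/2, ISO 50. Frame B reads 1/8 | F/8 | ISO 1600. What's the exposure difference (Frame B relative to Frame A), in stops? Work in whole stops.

7 stops brighter

Aperture: f/2 → f/2.8 → f/4 → f/5.6 → f/8 — 4 stops smaller aperture (darker).
Shutter speed: 1/500 → 1/250 → 1/125 → 1/60 → 1/30 → 1/15 → 1/8 — 6 stops slower (brighter).
ISO: 50 → 100 → 200 → 400 → 800 → 1600 — 5 stops higher (brighter).
Net: −4 +6 +5 = +7 stops.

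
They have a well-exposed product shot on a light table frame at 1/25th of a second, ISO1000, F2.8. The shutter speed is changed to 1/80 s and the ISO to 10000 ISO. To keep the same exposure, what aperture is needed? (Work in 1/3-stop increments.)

Shutter speed: 1/25 → 1/30 → 1/40 → 1/50 → 1/60 → 1/80 — 1 2/3 stops faster (darker).
ISO: 1000 → 1250 → 1600 → 2000 → 2500 → 3200 → 4000 → 5000 → 6400 → 8000 → 10000 — 3 1/3 stops higher (brighter).
Net change so far: 1 2/3 stops brighter. Offset with the aperture: f/2.8 → f/3.2 → f/3.5 → f/4 → f/4.5 → f/5.

f/5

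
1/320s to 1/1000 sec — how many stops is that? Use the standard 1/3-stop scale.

1 2/3 stops

1/320 → 1/400 → 1/500 → 1/640 → 1/800 → 1/1000 — count the steps: 5 third-stops = 1 2/3 stops.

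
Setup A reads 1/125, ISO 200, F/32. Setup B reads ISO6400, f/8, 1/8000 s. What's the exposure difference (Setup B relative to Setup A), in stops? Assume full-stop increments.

Aperture: f/32 → f/22 → f/16 → f/11 → f/8 — 4 stops wider (brighter).
Shutter speed: 1/125 → 1/250 → 1/500 → 1/1000 → 1/2000 → 1/4000 → 1/8000 — 6 stops shorter (darker).
ISO: 200 → 400 → 800 → 1600 → 3200 → 6400 — 5 stops higher (brighter).
Net: +4 −6 +5 = +3 stops.

3 stops brighter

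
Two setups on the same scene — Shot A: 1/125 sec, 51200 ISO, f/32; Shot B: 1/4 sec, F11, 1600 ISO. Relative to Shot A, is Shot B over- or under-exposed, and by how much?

Aperture: f/32 → f/22 → f/16 → f/11 — 3 stops larger aperture (brighter).
Shutter speed: 1/125 → 1/60 → 1/30 → 1/15 → 1/8 → 1/4 — 5 stops slower (brighter).
ISO: 51200 → 25600 → 12800 → 6400 → 3200 → 1600 — 5 stops lower (darker).
Net: +3 +5 −5 = +3 stops.

3 stops brighter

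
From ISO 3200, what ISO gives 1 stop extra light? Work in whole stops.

ISO 6400

ISO: 3200 → 6400 — 1 stop higher (brighter).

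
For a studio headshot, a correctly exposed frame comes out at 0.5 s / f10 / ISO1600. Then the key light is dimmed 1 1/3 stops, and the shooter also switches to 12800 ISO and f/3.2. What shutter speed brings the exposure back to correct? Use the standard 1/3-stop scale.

1/60s

Scene light: 1 1/3 stops darker.
ISO: 1600 → 2000 → 2500 → 3200 → 4000 → 5000 → 6400 → 8000 → 10000 → 12800 — 3 stops higher (brighter).
Aperture: f/10 → f/9 → f/8 → f/7.1 → f/6.3 → f/5.6 → f/5 → f/4.5 → f/4 → f/3.5 → f/3.2 — 3 1/3 stops opened up (brighter).
Net so far: 5 stops brighter. Shutter speed: 0.5 → 0.4 → 0.3 → 1/4 → 1/5 → 1/6 → 1/8 → 1/10 → 1/13 → 1/15 → 1/20 → 1/25 → 1/30 → 1/40 → 1/50 → 1/60.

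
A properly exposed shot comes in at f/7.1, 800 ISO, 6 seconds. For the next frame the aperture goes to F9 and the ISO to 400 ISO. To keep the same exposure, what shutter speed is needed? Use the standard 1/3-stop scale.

20 s

Aperture: f/7.1 → f/8 → f/9 — 2/3 stop narrower (darker).
ISO: 800 → 640 → 500 → 400 — 1 stop dropped (darker).
Net change so far: 1 2/3 stops darker. Offset with the shutter speed: 6 → 8 → 10 → 13 → 15 → 20.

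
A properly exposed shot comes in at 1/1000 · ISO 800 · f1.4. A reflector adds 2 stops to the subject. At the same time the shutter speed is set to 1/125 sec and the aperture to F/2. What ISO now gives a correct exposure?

ISO 50

Scene light: 2 stops brighter.
Shutter speed: 1/1000 → 1/500 → 1/250 → 1/125 — 3 stops slower (brighter).
Aperture: f/1.4 → f/2 — 1 stop smaller aperture (darker).
Net so far: 4 stops brighter. ISO: 800 → 400 → 200 → 100 → 50.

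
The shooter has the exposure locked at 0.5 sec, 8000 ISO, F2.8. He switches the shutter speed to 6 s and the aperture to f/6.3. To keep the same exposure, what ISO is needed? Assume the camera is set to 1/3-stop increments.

ISO 3200

Shutter speed: 0.5 → 0.6 → 0.8 → 1 → 1.3 → 1.6 → 2 → 2.5 → 3.2 → 4 → 5 → 6 — 3 2/3 stops longer (brighter).
Aperture: f/2.8 → f/3.2 → f/3.5 → f/4 → f/4.5 → f/5 → f/5.6 → f/6.3 — 2 1/3 stops smaller aperture (darker).
Net change so far: 1 1/3 stops brighter. Offset with the ISO: 8000 → 6400 → 5000 → 4000 → 3200.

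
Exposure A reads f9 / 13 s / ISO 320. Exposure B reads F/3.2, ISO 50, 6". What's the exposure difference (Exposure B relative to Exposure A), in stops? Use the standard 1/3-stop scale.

Aperture: f/9 → f/8 → f/7.1 → f/6.3 → f/5.6 → f/5 → f/4.5 → f/4 → f/3.5 → f/3.2 — 3 stops larger aperture (brighter).
Shutter speed: 13 → 10 → 8 → 6 — 1 stop faster (darker).
ISO: 320 → 250 → 200 → 160 → 125 → 100 → 80 → 64 → 50 — 2 2/3 stops lower (darker).
Net: +3 −1 −2 2/3 = −2/3 stops.

2/3 stop darker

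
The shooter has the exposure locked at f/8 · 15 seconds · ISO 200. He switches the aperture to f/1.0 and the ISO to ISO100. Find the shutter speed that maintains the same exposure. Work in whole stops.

Aperture: f/8 → f/5.6 → f/4 → f/2.8 → f/2 → f/1.4 → f/1.0 — 6 stops larger aperture (brighter).
ISO: 200 → 100 — 1 stop lower (darker).
Net change so far: 5 stops brighter. Offset with the shutter speed: 15 → 8 → 4 → 2 → 1 → 1/2.

1/2s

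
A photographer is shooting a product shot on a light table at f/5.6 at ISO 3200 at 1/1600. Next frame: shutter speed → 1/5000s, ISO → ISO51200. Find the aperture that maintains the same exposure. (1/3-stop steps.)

Shutter speed: 1/1600 → 1/2000 → 1/2500 → 1/3200 → 1/4000 → 1/5000 — 1 2/3 stops shorter (darker).
ISO: 3200 → 4000 → 5000 → 6400 → 8000 → 10000 → 12800 → 16000 → 20000 → 25600 → 32000 → 40000 → 51200 — 4 stops raised (brighter).
Net change so far: 2 1/3 stops brighter. Offset with the aperture: f/5.6 → f/6.3 → f/7.1 → f/8 → f/9 → f/10 → f/11 → f/13.

f/13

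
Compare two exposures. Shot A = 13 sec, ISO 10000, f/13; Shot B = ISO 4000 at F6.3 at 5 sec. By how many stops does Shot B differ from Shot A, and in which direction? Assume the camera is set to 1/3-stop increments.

Aperture: f/13 → f/11 → f/10 → f/9 → f/8 → f/7.1 → f/6.3 — 2 stops opened up (brighter).
Shutter speed: 13 → 10 → 8 → 6 → 5 — 1 1/3 stops faster (darker).
ISO: 10000 → 8000 → 6400 → 5000 → 4000 — 1 1/3 stops dropped (darker).
Net: +2 −1 1/3 −1 1/3 = −2/3 stops.

2/3 stop darker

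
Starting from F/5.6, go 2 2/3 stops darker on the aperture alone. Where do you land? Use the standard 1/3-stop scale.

f/14

Aperture: f/5.6 → f/6.3 → f/7.1 → f/8 → f/9 → f/10 → f/11 → f/13 → f/14 — 2 2/3 stops smaller aperture (darker).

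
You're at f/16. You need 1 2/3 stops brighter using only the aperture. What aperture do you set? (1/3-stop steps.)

f/9

Aperture: f/16 → f/14 → f/13 → f/11 → f/10 → f/9 — 1 2/3 stops larger aperture (brighter).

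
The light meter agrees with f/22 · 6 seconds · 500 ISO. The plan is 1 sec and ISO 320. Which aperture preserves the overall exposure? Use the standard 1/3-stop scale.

Shutter speed: 6 → 5 → 4 → 3.2 → 2.5 → 2 → 1.6 → 1.3 → 1 — 2 2/3 stops faster (darker).
ISO: 500 → 400 → 320 — 2/3 stop lower (darker).
Net change so far: 3 1/3 stops darker. Offset with the aperture: f/22 → f/20 → f/18 → f/16 → f/14 → f/13 → f/11 → f/10 → f/9 → f/8 → f/7.1.

f/7.1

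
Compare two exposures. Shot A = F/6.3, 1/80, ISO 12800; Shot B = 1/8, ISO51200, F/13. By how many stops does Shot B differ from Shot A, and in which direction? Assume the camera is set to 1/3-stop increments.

Aperture: f/6.3 → f/7.1 → f/8 → f/9 → f/10 → f/11 → f/13 — 2 stops stopped down (darker).
Shutter speed: 1/80 → 1/60 → 1/50 → 1/40 → 1/30 → 1/25 → 1/20 → 1/15 → 1/13 → 1/10 → 1/8 — 3 1/3 stops slower (brighter).
ISO: 12800 → 16000 → 20000 → 25600 → 32000 → 40000 → 51200 — 2 stops higher (brighter).
Net: −2 +3 1/3 +2 = +3 1/3 stops.

3 1/3 stops brighter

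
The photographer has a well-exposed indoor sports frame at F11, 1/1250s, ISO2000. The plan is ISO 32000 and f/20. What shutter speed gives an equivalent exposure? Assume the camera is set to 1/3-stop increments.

ISO: 2000 → 2500 → 3200 → 4000 → 5000 → 6400 → 8000 → 10000 → 12800 → 16000 → 20000 → 25600 → 32000 — 4 stops raised (brighter).
Aperture: f/11 → f/13 → f/14 → f/16 → f/18 → f/20 — 1 2/3 stops smaller aperture (darker).
Net change so far: 2 1/3 stops brighter. Offset with the shutter speed: 1/1250 → 1/1600 → 1/2000 → 1/2500 → 1/3200 → 1/4000 → 1/5000 → 1/6400.

1/6400s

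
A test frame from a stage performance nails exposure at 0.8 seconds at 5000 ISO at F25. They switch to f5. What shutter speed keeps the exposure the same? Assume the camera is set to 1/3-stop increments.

Aperture: f/25 → f/22 → f/20 → f/18 → f/16 → f/14 → f/13 → f/11 → f/10 → f/9 → f/8 → f/7.1 → f/6.3 → f/5.6 → f/5 — 4 2/3 stops opened up (brighter).
Need 4 2/3 stops darker from the shutter speed: 0.8 → 0.6 → 0.5 → 0.4 → 0.3 → 1/4 → 1/5 → 1/6 → 1/8 → 1/10 → 1/13 → 1/15 → 1/20 → 1/25 → 1/30.

1/30s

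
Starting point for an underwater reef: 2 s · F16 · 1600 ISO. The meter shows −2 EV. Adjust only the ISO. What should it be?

Underexposed by 2 stops → need 2 stops brighter.
ISO: 1600 → 3200 → 6400.

ISO 6400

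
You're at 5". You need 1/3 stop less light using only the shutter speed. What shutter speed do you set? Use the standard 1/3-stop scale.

4 s

Shutter speed: 5 → 4 — 1/3 stop faster (darker).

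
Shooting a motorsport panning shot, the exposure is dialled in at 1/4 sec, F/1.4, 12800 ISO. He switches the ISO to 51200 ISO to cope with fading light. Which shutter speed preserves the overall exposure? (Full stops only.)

1/15s

ISO: 12800 → 25600 → 51200 — 2 stops raised (brighter).
Need 2 stops darker from the shutter speed: 1/4 → 1/8 → 1/15.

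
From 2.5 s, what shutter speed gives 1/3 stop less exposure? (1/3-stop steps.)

Shutter speed: 2.5 → 2 — 1/3 stop shorter (darker).

2 s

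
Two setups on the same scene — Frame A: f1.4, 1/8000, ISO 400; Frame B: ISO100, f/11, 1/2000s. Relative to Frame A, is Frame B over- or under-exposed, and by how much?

6 stops darker

Aperture: f/1.4 → f/2 → f/2.8 → f/4 → f/5.6 → f/8 → f/11 — 6 stops smaller aperture (darker).
Shutter speed: 1/8000 → 1/4000 → 1/2000 — 2 stops longer (brighter).
ISO: 400 → 200 → 100 — 2 stops dropped (darker).
Net: −6 +2 −2 = −6 stops.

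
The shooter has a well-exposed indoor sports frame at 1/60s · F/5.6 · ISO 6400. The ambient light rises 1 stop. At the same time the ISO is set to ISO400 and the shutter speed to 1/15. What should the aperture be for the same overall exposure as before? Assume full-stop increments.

f/4

Scene light: 1 stop brighter.
ISO: 6400 → 3200 → 1600 → 800 → 400 — 4 stops lower (darker).
Shutter speed: 1/60 → 1/30 → 1/15 — 2 stops slower (brighter).
Net so far: 1 stop darker. Aperture: f/5.6 → f/4.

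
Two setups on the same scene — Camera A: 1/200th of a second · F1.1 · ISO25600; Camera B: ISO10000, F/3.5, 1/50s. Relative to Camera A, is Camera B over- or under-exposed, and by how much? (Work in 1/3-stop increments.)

2 2/3 stops darker

Aperture: f/1.1 → f/1.2 → f/1.4 → f/1.6 → f/1.8 → f/2 → f/2.2 → f/2.5 → f/2.8 → f/3.2 → f/3.5 — 3 1/3 stops smaller aperture (darker).
Shutter speed: 1/200 → 1/160 → 1/125 → 1/100 → 1/80 → 1/60 → 1/50 — 2 stops longer (brighter).
ISO: 25600 → 20000 → 16000 → 12800 → 10000 — 1 1/3 stops dropped (darker).
Net: −3 1/3 +2 −1 1/3 = −2 2/3 stops.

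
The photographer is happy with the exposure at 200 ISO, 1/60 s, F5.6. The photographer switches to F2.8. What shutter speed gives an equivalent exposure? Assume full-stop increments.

1/250s

Aperture: f/5.6 → f/4 → f/2.8 — 2 stops wider (brighter).
Need 2 stops darker from the shutter speed: 1/60 → 1/125 → 1/250.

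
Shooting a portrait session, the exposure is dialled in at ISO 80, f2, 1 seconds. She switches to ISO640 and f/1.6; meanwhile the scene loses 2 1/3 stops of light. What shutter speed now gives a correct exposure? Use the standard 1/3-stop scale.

Scene light: 2 1/3 stops darker.
ISO: 80 → 100 → 125 → 160 → 200 → 250 → 320 → 400 → 500 → 640 — 3 stops higher (brighter).
Aperture: f/2 → f/1.8 → f/1.6 — 2/3 stop larger aperture (brighter).
Net so far: 1 1/3 stops brighter. Shutter speed: 1 → 0.8 → 0.6 → 0.5 → 0.4.

0.4 s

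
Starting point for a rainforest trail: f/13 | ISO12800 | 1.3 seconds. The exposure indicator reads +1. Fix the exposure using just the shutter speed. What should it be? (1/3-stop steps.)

0.6 s

Overexposed by 1 stop → need 1 stop darker.
Shutter speed: 1.3 → 1 → 0.8 → 0.6.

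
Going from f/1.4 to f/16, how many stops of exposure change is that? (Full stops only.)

7 stops

f/1.4 → f/2 → f/2.8 → f/4 → f/5.6 → f/8 → f/11 → f/16 — count the steps: 7 stops.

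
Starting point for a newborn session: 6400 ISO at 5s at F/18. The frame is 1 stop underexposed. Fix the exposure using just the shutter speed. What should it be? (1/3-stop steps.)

10 s

Underexposed by 1 stop → need 1 stop brighter.
Shutter speed: 5 → 6 → 8 → 10.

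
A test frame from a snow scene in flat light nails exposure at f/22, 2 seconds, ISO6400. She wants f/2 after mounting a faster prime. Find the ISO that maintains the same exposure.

Aperture: f/22 → f/16 → f/11 → f/8 → f/5.6 → f/4 → f/2.8 → f/2 — 7 stops larger aperture (brighter).
Need 7 stops darker from the ISO: 6400 → 3200 → 1600 → 800 → 400 → 200 → 100 → 50.

ISO 50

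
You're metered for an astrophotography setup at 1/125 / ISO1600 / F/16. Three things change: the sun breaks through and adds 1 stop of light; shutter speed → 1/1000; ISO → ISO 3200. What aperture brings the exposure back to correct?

Scene light: 1 stop brighter.
Shutter speed: 1/125 → 1/250 → 1/500 → 1/1000 — 3 stops shorter (darker).
ISO: 1600 → 3200 — 1 stop higher (brighter).
Net so far: 1 stop darker. Aperture: f/16 → f/11.

f/11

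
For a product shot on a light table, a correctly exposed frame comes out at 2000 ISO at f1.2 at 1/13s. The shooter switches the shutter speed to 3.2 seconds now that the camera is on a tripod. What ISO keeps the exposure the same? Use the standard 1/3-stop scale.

Shutter speed: 1/13 → 1/10 → 1/8 → 1/6 → 1/5 → 1/4 → 0.3 → 0.4 → 0.5 → 0.6 → 0.8 → 1 → 1.3 → 1.6 → 2 → 2.5 → 3.2 — 5 1/3 stops slower (brighter).
Need 5 1/3 stops darker from the ISO: 2000 → 1600 → 1250 → 1000 → 800 → 640 → 500 → 400 → 320 → 250 → 200 → 160 → 125 → 100 → 80 → 64 → 50.

ISO 50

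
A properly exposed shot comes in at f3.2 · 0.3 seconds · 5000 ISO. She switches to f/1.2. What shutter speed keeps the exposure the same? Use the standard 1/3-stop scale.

1/20s

Aperture: f/3.2 → f/2.8 → f/2.5 → f/2.2 → f/2 → f/1.8 → f/1.6 → f/1.4 → f/1.2 — 2 2/3 stops opened up (brighter).
Need 2 2/3 stops darker from the shutter speed: 0.3 → 1/4 → 1/5 → 1/6 → 1/8 → 1/10 → 1/13 → 1/15 → 1/20.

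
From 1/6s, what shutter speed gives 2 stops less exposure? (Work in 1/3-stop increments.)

1/25s

Shutter speed: 1/6 → 1/8 → 1/10 → 1/13 → 1/15 → 1/20 → 1/25 — 2 stops shorter (darker).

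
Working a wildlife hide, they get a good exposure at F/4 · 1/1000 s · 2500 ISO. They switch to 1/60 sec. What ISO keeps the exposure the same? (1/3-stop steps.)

ISO 160

Shutter speed: 1/1000 → 1/800 → 1/640 → 1/500 → 1/400 → 1/320 → 1/250 → 1/200 → 1/160 → 1/125 → 1/100 → 1/80 → 1/60 — 4 stops longer (brighter).
Need 4 stops darker from the ISO: 2500 → 2000 → 1600 → 1250 → 1000 → 800 → 640 → 500 → 400 → 320 → 250 → 200 → 160.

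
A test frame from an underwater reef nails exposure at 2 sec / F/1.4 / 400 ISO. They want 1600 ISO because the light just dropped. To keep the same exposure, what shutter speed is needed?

ISO: 400 → 800 → 1600 — 2 stops raised (brighter).
Need 2 stops darker from the shutter speed: 2 → 1 → 1/2.

1/2s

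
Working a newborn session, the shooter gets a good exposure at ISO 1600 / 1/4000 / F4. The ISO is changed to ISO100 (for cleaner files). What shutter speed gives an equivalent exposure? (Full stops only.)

ISO: 1600 → 800 → 400 → 200 → 100 — 4 stops lower (darker).
Need 4 stops brighter from the shutter speed: 1/4000 → 1/2000 → 1/1000 → 1/500 → 1/250.

1/250s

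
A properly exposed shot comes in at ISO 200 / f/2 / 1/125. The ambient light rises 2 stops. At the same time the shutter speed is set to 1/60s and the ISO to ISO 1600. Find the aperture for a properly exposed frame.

f/16

Scene light: 2 stops brighter.
Shutter speed: 1/125 → 1/60 — 1 stop slower (brighter).
ISO: 200 → 400 → 800 → 1600 — 3 stops raised (brighter).
Net so far: 6 stops brighter. Aperture: f/2 → f/2.8 → f/4 → f/5.6 → f/8 → f/11 → f/16.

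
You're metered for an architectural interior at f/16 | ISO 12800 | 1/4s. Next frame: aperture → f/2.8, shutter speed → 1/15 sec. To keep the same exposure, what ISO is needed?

ISO 1600

Aperture: f/16 → f/11 → f/8 → f/5.6 → f/4 → f/2.8 — 5 stops larger aperture (brighter).
Shutter speed: 1/4 → 1/8 → 1/15 — 2 stops faster (darker).
Net change so far: 3 stops brighter. Offset with the ISO: 12800 → 6400 → 3200 → 1600.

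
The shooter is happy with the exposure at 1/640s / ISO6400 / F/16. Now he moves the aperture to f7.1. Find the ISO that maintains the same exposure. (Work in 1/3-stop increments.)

ISO 1250

Aperture: f/16 → f/14 → f/13 → f/11 → f/10 → f/9 → f/8 → f/7.1 — 2 1/3 stops larger aperture (brighter).
Need 2 1/3 stops darker from the ISO: 6400 → 5000 → 4000 → 3200 → 2500 → 2000 → 1600 → 1250.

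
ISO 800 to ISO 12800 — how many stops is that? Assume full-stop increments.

4 stops

800 → 1600 → 3200 → 6400 → 12800 — count the steps: 4 stops.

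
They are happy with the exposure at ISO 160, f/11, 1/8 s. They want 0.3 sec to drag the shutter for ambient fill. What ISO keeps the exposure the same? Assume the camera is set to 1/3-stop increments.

Shutter speed: 1/8 → 1/6 → 1/5 → 1/4 → 0.3 — 1 1/3 stops longer (brighter).
Need 1 1/3 stops darker from the ISO: 160 → 125 → 100 → 80 → 64.

ISO 64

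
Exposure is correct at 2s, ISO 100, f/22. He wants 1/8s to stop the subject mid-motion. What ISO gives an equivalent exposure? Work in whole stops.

ISO 1600

Shutter speed: 2 → 1 → 1/2 → 1/4 → 1/8 — 4 stops shorter (darker).
Need 4 stops brighter from the ISO: 100 → 200 → 400 → 800 → 1600.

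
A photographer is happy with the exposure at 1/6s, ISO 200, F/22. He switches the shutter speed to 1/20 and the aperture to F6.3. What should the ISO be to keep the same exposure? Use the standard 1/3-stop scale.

ISO 50

Shutter speed: 1/6 → 1/8 → 1/10 → 1/13 → 1/15 → 1/20 — 1 2/3 stops shorter (darker).
Aperture: f/22 → f/20 → f/18 → f/16 → f/14 → f/13 → f/11 → f/10 → f/9 → f/8 → f/7.1 → f/6.3 — 3 2/3 stops wider (brighter).
Net change so far: 2 stops brighter. Offset with the ISO: 200 → 160 → 125 → 100 → 80 → 64 → 50.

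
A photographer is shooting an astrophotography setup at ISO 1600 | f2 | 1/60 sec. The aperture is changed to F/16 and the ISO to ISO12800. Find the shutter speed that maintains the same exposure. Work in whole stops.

Aperture: f/2 → f/2.8 → f/4 → f/5.6 → f/8 → f/11 → f/16 — 6 stops smaller aperture (darker).
ISO: 1600 → 3200 → 6400 → 12800 — 3 stops higher (brighter).
Net change so far: 3 stops darker. Offset with the shutter speed: 1/60 → 1/30 → 1/15 → 1/8.

1/8s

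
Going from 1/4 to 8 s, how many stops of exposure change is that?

1/4 → 1/2 → 1 → 2 → 4 → 8 — count the steps: 5 stops.

5 stops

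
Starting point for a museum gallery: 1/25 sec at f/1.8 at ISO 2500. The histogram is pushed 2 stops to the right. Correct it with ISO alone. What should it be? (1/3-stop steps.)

ISO 640

Overexposed by 2 stops → need 2 stops darker.
ISO: 2500 → 2000 → 1600 → 1250 → 1000 → 800 → 640.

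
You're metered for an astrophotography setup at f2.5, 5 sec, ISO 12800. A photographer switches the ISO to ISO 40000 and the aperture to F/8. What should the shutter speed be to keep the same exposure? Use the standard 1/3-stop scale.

ISO: 12800 → 16000 → 20000 → 25600 → 32000 → 40000 — 1 2/3 stops raised (brighter).
Aperture: f/2.5 → f/2.8 → f/3.2 → f/3.5 → f/4 → f/4.5 → f/5 → f/5.6 → f/6.3 → f/7.1 → f/8 — 3 1/3 stops narrower (darker).
Net change so far: 1 2/3 stops darker. Offset with the shutter speed: 5 → 6 → 8 → 10 → 13 → 15.

15 s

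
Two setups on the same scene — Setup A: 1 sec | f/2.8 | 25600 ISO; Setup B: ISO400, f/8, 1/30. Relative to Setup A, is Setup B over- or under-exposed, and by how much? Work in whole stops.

14 stops darker

Aperture: f/2.8 → f/4 → f/5.6 → f/8 — 3 stops smaller aperture (darker).
Shutter speed: 1 → 1/2 → 1/4 → 1/8 → 1/15 → 1/30 — 5 stops shorter (darker).
ISO: 25600 → 12800 → 6400 → 3200 → 1600 → 800 → 400 — 6 stops lower (darker).
Net: −3 −5 −6 = −14 stops.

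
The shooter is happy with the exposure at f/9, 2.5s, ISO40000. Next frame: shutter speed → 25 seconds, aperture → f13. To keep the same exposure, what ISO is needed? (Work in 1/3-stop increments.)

Shutter speed: 2.5 → 3.2 → 4 → 5 → 6 → 8 → 10 → 13 → 15 → 20 → 25 — 3 1/3 stops longer (brighter).
Aperture: f/9 → f/10 → f/11 → f/13 — 1 stop smaller aperture (darker).
Net change so far: 2 1/3 stops brighter. Offset with the ISO: 40000 → 32000 → 25600 → 20000 → 16000 → 12800 → 10000 → 8000.

ISO 8000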